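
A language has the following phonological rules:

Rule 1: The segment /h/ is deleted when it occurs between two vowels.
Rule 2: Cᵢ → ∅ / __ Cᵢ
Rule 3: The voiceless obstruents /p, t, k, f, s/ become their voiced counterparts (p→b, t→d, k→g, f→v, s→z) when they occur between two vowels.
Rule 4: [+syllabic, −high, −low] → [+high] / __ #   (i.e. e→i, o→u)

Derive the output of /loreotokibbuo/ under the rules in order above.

loreodogibuu

Rule 1 (intervocalic h-deletion): no segment meets the environment; /loreotokibbuo/ is unchanged.
Rule 2 (degemination): /bb/ is a geminate; the first /b/ deletes. /loreotokibbuo/ → loreotokibuo.
Rule 3 (intervocalic voicing): /t/ is a voiceless obstruent between vowels /o/ and /o/, so it voices to [d]. /k/ is a voiceless obstruent between vowels /o/ and /i/, so it voices to [g]. /loreotokibuo/ → loreodogibuo.
Rule 4 (final vowel raising): /o/ is a mid vowel in word-final position, so it raises to [u]. /loreodogibuo/ → loreodogibuu.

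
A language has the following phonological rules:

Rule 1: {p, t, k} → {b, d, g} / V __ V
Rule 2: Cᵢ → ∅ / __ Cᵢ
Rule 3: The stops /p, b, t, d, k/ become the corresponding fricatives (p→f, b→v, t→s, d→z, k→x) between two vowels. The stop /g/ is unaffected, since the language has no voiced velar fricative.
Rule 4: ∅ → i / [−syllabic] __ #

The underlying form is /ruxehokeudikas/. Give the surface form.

ruxehogeuzigasi

Rule 1 (intervocalic voicing): /k/ is a voiceless stop between vowels /o/ and /e/, so it voices to [g]. /k/ is a voiceless stop between vowels /i/ and /a/, so it voices to [g]. /ruxehokeudikas/ → ruxehogeudigas.
Rule 2 (degemination): no segment meets the environment; /ruxehogeudigas/ is unchanged.
Rule 3 (intervocalic spirantization): /d/ is a stop between vowels /u/ and /i/, so it spirantizes to the fricative [z]. /ruxehogeudigas/ → ruxehogeuzigas.
Rule 4 (final i-epenthesis): the form ends in the consonant /s/, so [i] is inserted word-finally. /ruxehogeuzigas/ → ruxehogeuzigasi.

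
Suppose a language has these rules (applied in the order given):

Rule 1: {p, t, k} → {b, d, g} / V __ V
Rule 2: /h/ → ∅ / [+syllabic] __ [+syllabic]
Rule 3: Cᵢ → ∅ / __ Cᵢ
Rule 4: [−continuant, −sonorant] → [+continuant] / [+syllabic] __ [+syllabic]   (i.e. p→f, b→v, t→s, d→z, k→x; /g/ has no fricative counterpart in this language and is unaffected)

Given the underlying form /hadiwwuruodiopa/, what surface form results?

haziwuruoziova

Rule 1 (intervocalic voicing): /p/ is a voiceless stop between vowels /o/ and /a/, so it voices to [b]. /hadiwwuruodiopa/ → hadiwwuruodioba.
Rule 2 (intervocalic h-deletion): no segment meets the environment; /hadiwwuruodioba/ is unchanged.
Rule 3 (degemination): /ww/ is a geminate; the first /w/ deletes. /hadiwwuruodioba/ → hadiwuruodioba.
Rule 4 (intervocalic spirantization): /d/ is a stop between vowels /a/ and /i/, so it spirantizes to the fricative [z]. /d/ is a stop between vowels /o/ and /i/, so it spirantizes to the fricative [z]. /b/ is a stop between vowels /o/ and /a/, so it spirantizes to the fricative [v]. /hadiwuruodioba/ → haziwuruoziova.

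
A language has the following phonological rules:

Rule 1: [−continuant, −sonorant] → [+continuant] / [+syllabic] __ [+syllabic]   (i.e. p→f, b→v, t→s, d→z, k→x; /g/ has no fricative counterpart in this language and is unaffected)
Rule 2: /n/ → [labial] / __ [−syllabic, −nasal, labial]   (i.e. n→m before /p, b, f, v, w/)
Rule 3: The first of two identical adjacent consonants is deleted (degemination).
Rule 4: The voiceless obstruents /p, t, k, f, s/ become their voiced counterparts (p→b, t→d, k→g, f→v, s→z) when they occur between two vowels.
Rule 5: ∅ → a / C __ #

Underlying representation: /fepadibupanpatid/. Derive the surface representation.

Rule 1 (intervocalic spirantization): /p/ is a stop between vowels /e/ and /a/, so it spirantizes to the fricative [f]. /d/ is a stop between vowels /a/ and /i/, so it spirantizes to the fricative [z]. /b/ is a stop between vowels /i/ and /u/, so it spirantizes to the fricative [v]. /p/ is a stop between vowels /u/ and /a/, so it spirantizes to the fricative [f]. /t/ is a stop between vowels /a/ and /i/, so it spirantizes to the fricative [s]. /fepadibupanpatid/ → fefazivufanpasid.
Rule 2 (nasal place assimilation): /n/ precedes the labial consonant /p/, so it assimilates in place to [m]. /fefazivufanpasid/ → fefazivufampasid.
Rule 3 (degemination): no segment meets the environment; /fefazivufampasid/ is unchanged.
Rule 4 (intervocalic voicing): /f/ is a voiceless obstruent between vowels /e/ and /a/, so it voices to [v]. /f/ is a voiceless obstruent between vowels /u/ and /a/, so it voices to [v]. /s/ is a voiceless obstruent between vowels /a/ and /i/, so it voices to [z]. /fefazivufampasid/ → fevazivuvampazid.
Rule 5 (final a-epenthesis): the form ends in the consonant /d/, so [a] is inserted word-finally. /fevazivuvampazid/ → fevazivuvampazida.

fevazivuvampazida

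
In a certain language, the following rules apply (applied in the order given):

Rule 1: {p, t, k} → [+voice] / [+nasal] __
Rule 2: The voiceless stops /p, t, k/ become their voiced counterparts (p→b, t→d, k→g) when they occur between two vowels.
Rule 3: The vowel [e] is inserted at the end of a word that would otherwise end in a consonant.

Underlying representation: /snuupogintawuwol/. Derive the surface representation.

Rule 1 (post-nasal voicing): /t/ is a voiceless stop immediately after the nasal /n/, so it voices to [d]. /snuupogintawuwol/ → snuupogindawuwol.
Rule 2 (intervocalic voicing): /p/ is a voiceless stop between vowels /u/ and /o/, so it voices to [b]. /snuupogindawuwol/ → snuubogindawuwol.
Rule 3 (final e-epenthesis): the form ends in the consonant /l/, so [e] is inserted word-finally. /snuubogindawuwol/ → snuubogindawuwole.

snuubogindawuwole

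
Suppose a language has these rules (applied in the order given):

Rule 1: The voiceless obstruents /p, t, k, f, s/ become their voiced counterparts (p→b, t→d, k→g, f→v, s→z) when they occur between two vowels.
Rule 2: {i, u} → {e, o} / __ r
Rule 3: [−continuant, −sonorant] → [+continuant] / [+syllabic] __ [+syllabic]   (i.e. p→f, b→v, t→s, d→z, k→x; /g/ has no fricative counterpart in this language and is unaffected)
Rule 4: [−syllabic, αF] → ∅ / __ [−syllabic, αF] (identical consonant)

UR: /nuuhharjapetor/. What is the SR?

nuuharjavezor

Rule 1 (intervocalic voicing): /p/ is a voiceless obstruent between vowels /a/ and /e/, so it voices to [b]. /t/ is a voiceless obstruent between vowels /e/ and /o/, so it voices to [d]. /nuuhharjapetor/ → nuuhharjabedor.
Rule 2 (pre-rhotic lowering): no segment meets the environment; /nuuhharjabedor/ is unchanged.
Rule 3 (intervocalic spirantization): /b/ is a stop between vowels /a/ and /e/, so it spirantizes to the fricative [v]. /d/ is a stop between vowels /e/ and /o/, so it spirantizes to the fricative [z]. /nuuhharjabedor/ → nuuhharjavezor.
Rule 4 (degemination): /hh/ is a geminate; the first /h/ deletes. /nuuhharjavezor/ → nuuharjavezor.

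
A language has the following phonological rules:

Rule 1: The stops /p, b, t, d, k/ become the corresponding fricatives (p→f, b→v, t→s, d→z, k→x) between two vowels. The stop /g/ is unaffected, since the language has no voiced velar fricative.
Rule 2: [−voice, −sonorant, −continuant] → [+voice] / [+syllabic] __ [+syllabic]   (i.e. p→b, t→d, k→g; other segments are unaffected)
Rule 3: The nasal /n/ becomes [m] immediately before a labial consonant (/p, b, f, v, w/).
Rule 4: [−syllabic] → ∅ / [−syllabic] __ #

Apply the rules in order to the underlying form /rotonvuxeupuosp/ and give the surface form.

Rule 1 (intervocalic spirantization): /t/ is a stop between vowels /o/ and /o/, so it spirantizes to the fricative [s]. /p/ is a stop between vowels /u/ and /u/, so it spirantizes to the fricative [f]. /rotonvuxeupuosp/ → rosonvuxeufuosp.
Rule 2 (intervocalic voicing): no segment meets the environment; /rosonvuxeufuosp/ is unchanged.
Rule 3 (nasal place assimilation): /n/ precedes the labial consonant /v/, so it assimilates in place to [m]. /rosonvuxeufuosp/ → rosomvuxeufuosp.
Rule 4 (final cluster simplification): /p/ is the second consonant of a word-final cluster /sp/, so it deletes. /rosomvuxeufuosp/ → rosomvuxeufuos.

rosomvuxeufuos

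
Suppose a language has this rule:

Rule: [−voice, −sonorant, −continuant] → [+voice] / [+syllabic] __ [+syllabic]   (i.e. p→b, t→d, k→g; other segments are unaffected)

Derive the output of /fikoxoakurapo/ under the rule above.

/k/ is a voiceless stop between vowels /i/ and /o/, so it voices to [g].
/k/ is a voiceless stop between vowels /a/ and /u/, so it voices to [g].
/p/ is a voiceless stop between vowels /a/ and /o/, so it voices to [b].
Surface form: [figoxoagurabo].

figoxoagurabo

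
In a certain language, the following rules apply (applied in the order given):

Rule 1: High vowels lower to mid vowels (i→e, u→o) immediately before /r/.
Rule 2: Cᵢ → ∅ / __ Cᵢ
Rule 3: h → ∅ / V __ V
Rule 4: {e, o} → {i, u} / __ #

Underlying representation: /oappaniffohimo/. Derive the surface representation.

oapanifoimu

Rule 1 (pre-rhotic lowering): no segment meets the environment; /oappaniffohimo/ is unchanged.
Rule 2 (degemination): /pp/ is a geminate; the first /p/ deletes. /ff/ is a geminate; the first /f/ deletes. /oappaniffohimo/ → oapanifohimo.
Rule 3 (intervocalic h-deletion): /h/ occurs between vowels /o/ and /i/, so it deletes. /oapanifohimo/ → oapanifoimo.
Rule 4 (final vowel raising): /o/ is a mid vowel in word-final position, so it raises to [u]. /oapanifoimo/ → oapanifoimu.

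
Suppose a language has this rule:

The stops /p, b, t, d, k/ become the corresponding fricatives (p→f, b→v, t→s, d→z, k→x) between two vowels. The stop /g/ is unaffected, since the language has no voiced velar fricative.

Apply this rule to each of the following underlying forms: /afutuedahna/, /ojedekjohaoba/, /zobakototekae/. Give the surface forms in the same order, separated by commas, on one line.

/afutuedahna/: /t/ is a stop between vowels /u/ and /u/, so it spirantizes to the fricative [s]. /d/ is a stop between vowels /e/ and /a/, so it spirantizes to the fricative [z]. → [afusuezahna].
/ojedekjohaoba/: /d/ is a stop between vowels /e/ and /e/, so it spirantizes to the fricative [z]. /b/ is a stop between vowels /o/ and /a/, so it spirantizes to the fricative [v]. → [ojezekjohaova].
/zobakototekae/: /b/ is a stop between vowels /o/ and /a/, so it spirantizes to the fricative [v]. /k/ is a stop between vowels /a/ and /o/, so it spirantizes to the fricative [x]. /t/ is a stop between vowels /o/ and /o/, so it spirantizes to the fricative [s]. /t/ is a stop between vowels /o/ and /e/, so it spirantizes to the fricative [s]. /k/ is a stop between vowels /e/ and /a/, so it spirantizes to the fricative [x]. → [zovaxososexae].

afusuezahna, ojezekjohaova, zovaxososexae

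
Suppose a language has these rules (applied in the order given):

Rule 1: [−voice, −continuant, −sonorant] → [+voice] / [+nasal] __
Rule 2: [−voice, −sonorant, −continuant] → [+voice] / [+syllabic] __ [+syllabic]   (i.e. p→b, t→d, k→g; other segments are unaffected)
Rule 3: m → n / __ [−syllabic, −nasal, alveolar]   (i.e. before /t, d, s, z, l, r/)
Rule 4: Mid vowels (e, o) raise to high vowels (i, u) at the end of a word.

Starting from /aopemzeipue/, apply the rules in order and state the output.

aobenzeibui

Rule 1 (post-nasal voicing): no segment meets the environment; /aopemzeipue/ is unchanged.
Rule 2 (intervocalic voicing): /p/ is a voiceless stop between vowels /o/ and /e/, so it voices to [b]. /p/ is a voiceless stop between vowels /i/ and /u/, so it voices to [b]. /aopemzeipue/ → aobemzeibue.
Rule 3 (nasal place assimilation): /m/ precedes the alveolar consonant /z/, so it assimilates in place to [n]. /aobemzeibue/ → aobenzeibue.
Rule 4 (final vowel raising): /e/ is a mid vowel in word-final position, so it raises to [i]. /aobenzeibue/ → aobenzeibui.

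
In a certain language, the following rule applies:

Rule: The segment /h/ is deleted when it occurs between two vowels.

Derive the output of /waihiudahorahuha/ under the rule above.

waiiudaoraua

/h/ occurs between vowels /i/ and /i/, so it deletes.
/h/ occurs between vowels /a/ and /o/, so it deletes.
/h/ occurs between vowels /a/ and /u/, so it deletes.
/h/ occurs between vowels /u/ and /a/, so it deletes.
Surface form: [waiiudaoraua].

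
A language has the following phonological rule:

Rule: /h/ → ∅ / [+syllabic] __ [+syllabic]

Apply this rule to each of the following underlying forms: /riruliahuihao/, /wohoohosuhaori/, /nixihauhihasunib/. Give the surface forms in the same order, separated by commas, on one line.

riruliauiao, woooosuaori, nixiauiasunib

/riruliahuihao/: /h/ occurs between vowels /a/ and /u/, so it deletes. /h/ occurs between vowels /i/ and /a/, so it deletes. → [riruliauiao].
/wohoohosuhaori/: /h/ occurs between vowels /o/ and /o/, so it deletes. /h/ occurs between vowels /o/ and /o/, so it deletes. /h/ occurs between vowels /u/ and /a/, so it deletes. → [woooosuaori].
/nixihauhihasunib/: /h/ occurs between vowels /i/ and /a/, so it deletes. /h/ occurs between vowels /u/ and /i/, so it deletes. /h/ occurs between vowels /i/ and /a/, so it deletes. → [nixiauiasunib].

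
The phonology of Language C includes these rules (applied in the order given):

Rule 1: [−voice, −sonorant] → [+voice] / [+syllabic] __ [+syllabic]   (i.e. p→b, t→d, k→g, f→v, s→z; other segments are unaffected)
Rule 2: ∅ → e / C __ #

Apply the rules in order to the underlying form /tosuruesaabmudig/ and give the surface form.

Rule 1 (intervocalic voicing): /s/ is a voiceless obstruent between vowels /o/ and /u/, so it voices to [z]. /s/ is a voiceless obstruent between vowels /e/ and /a/, so it voices to [z]. /tosuruesaabmudig/ → tozuruezaabmudig.
Rule 2 (final e-epenthesis): the form ends in the consonant /g/, so [e] is inserted word-finally. /tozuruezaabmudig/ → tozuruezaabmudige.

tozuruezaabmudige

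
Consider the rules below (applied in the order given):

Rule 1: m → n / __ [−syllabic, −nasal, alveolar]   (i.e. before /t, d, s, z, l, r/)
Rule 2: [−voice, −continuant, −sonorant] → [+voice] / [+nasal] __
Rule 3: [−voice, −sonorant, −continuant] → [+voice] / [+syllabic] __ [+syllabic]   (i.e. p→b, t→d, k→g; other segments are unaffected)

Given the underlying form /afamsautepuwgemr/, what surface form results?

afansaudebuwgenr

Rule 1 (nasal place assimilation): /m/ precedes the alveolar consonant /s/, so it assimilates in place to [n]. /m/ precedes the alveolar consonant /r/, so it assimilates in place to [n]. /afamsautepuwgemr/ → afansautepuwgenr.
Rule 2 (post-nasal voicing): no segment meets the environment; /afansautepuwgenr/ is unchanged.
Rule 3 (intervocalic voicing): /t/ is a voiceless stop between vowels /u/ and /e/, so it voices to [d]. /p/ is a voiceless stop between vowels /e/ and /u/, so it voices to [b]. /afansautepuwgenr/ → afansaudebuwgenr.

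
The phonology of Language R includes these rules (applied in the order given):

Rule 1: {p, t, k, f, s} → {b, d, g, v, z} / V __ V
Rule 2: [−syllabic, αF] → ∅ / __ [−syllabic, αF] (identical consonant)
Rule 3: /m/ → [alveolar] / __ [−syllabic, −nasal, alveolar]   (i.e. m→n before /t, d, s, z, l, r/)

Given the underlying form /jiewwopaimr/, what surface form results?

jiewobainr

Rule 1 (intervocalic voicing): /p/ is a voiceless obstruent between vowels /o/ and /a/, so it voices to [b]. /jiewwopaimr/ → jiewwobaimr.
Rule 2 (degemination): /ww/ is a geminate; the first /w/ deletes. /jiewwobaimr/ → jiewobaimr.
Rule 3 (nasal place assimilation): /m/ precedes the alveolar consonant /r/, so it assimilates in place to [n]. /jiewobaimr/ → jiewobainr.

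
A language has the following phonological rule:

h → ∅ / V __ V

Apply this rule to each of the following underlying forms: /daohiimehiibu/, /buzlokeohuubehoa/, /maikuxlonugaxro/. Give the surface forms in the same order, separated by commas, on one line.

daoiimeiibu, buzlokeouubeoa, maikuxlonugaxro

/daohiimehiibu/: /h/ occurs between vowels /o/ and /i/, so it deletes. /h/ occurs between vowels /e/ and /i/, so it deletes. → [daoiimeiibu].
/buzlokeohuubehoa/: /h/ occurs between vowels /o/ and /u/, so it deletes. /h/ occurs between vowels /e/ and /o/, so it deletes. → [buzlokeouubeoa].
/maikuxlonugaxro/: the rule's environment is not met; surfaces unchanged as [maikuxlonugaxro].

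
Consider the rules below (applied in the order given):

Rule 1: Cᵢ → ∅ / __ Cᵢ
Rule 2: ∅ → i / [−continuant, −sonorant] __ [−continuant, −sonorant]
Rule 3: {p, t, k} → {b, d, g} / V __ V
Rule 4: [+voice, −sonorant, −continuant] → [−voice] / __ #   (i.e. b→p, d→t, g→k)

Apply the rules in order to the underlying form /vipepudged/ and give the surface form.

Rule 1 (degemination): no segment meets the environment; /vipepudged/ is unchanged.
Rule 2 (stop-cluster i-epenthesis): /d/ and /g/ form a stop–stop cluster, so [i] is inserted between them. /vipepudged/ → vipepudiged.
Rule 3 (intervocalic voicing): /p/ is a voiceless stop between vowels /i/ and /e/, so it voices to [b]. /p/ is a voiceless stop between vowels /e/ and /u/, so it voices to [b]. /vipepudiged/ → vibebudiged.
Rule 4 (final devoicing): /d/ is a voiced stop in word-final position, so it devoices to [t]. /vibebudiged/ → vibebudiget.

vibebudiget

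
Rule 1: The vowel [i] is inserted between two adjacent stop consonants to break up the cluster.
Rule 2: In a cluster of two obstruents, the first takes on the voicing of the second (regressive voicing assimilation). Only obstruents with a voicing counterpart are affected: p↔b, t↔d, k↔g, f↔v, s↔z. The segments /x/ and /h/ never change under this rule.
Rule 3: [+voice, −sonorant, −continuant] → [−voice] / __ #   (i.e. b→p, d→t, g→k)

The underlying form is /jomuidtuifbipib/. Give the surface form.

jomuidituivbipip

Rule 1 (stop-cluster i-epenthesis): /d/ and /t/ form a stop–stop cluster, so [i] is inserted between them. /jomuidtuifbipib/ → jomuidituifbipib.
Rule 2 (regressive voicing assimilation): /f/ precedes the voiced obstruent /b/, so it voices to [v] by assimilation. /jomuidituifbipib/ → jomuidituivbipib.
Rule 3 (final devoicing): /b/ is a voiced stop in word-final position, so it devoices to [p]. /jomuidituivbipib/ → jomuidituivbipip.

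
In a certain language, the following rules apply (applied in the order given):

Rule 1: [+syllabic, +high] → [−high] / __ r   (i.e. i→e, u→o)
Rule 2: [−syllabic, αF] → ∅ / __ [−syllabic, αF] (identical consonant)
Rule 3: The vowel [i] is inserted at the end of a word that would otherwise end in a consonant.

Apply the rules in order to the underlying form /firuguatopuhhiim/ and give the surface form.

feruguatopuhiimi

Rule 1 (pre-rhotic lowering): /i/ is a high vowel immediately before /r/, so it lowers to [e]. /firuguatopuhhiim/ → feruguatopuhhiim.
Rule 2 (degemination): /hh/ is a geminate; the first /h/ deletes. /feruguatopuhhiim/ → feruguatopuhiim.
Rule 3 (final i-epenthesis): the form ends in the consonant /m/, so [i] is inserted word-finally. /feruguatopuhiim/ → feruguatopuhiimi.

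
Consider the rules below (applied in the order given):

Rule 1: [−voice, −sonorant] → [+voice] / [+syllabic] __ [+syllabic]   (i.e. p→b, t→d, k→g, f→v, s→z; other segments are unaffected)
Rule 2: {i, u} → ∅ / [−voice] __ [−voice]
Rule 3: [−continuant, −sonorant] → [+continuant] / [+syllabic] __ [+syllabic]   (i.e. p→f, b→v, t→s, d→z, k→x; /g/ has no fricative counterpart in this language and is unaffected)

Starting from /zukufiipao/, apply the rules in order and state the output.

Rule 1 (intervocalic voicing): /k/ is a voiceless obstruent between vowels /u/ and /u/, so it voices to [g]. /f/ is a voiceless obstruent between vowels /u/ and /i/, so it voices to [v]. /p/ is a voiceless obstruent between vowels /i/ and /a/, so it voices to [b]. /zukufiipao/ → zuguviibao.
Rule 2 (high vowel syncope): no segment meets the environment; /zuguviibao/ is unchanged.
Rule 3 (intervocalic spirantization): /b/ is a stop between vowels /i/ and /a/, so it spirantizes to the fricative [v]. /zuguviibao/ → zuguviivao.

zuguviivao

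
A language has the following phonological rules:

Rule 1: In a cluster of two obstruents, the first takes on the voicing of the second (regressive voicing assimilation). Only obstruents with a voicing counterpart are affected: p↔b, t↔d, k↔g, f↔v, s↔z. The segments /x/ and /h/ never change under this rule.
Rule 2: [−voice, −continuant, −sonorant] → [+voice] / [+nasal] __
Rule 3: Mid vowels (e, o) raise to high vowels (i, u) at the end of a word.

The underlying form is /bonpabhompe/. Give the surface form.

Rule 1 (regressive voicing assimilation): /b/ precedes the voiceless obstruent /h/, so it devoices to [p] by assimilation. /bonpabhompe/ → bonpaphompe.
Rule 2 (post-nasal voicing): /p/ is a voiceless stop immediately after the nasal /n/, so it voices to [b]. /p/ is a voiceless stop immediately after the nasal /m/, so it voices to [b]. /bonpaphompe/ → bonbaphombe.
Rule 3 (final vowel raising): /e/ is a mid vowel in word-final position, so it raises to [i]. /bonbaphombe/ → bonbaphombi.

bonbaphombi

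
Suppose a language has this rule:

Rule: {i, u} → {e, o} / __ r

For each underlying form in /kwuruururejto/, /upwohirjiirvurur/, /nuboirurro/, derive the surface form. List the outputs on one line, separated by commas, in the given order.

kworuororejto, upwoherjiervoror, nuboerorro

/kwuruururejto/: /u/ is a high vowel immediately before /r/, so it lowers to [o]. /u/ is a high vowel immediately before /r/, so it lowers to [o]. /u/ is a high vowel immediately before /r/, so it lowers to [o]. → [kworuororejto].
/upwohirjiirvurur/: /i/ is a high vowel immediately before /r/, so it lowers to [e]. /i/ is a high vowel immediately before /r/, so it lowers to [e]. /u/ is a high vowel immediately before /r/, so it lowers to [o]. /u/ is a high vowel immediately before /r/, so it lowers to [o]. → [upwoherjiervoror].
/nuboirurro/: /i/ is a high vowel immediately before /r/, so it lowers to [e]. /u/ is a high vowel immediately before /r/, so it lowers to [o]. → [nuboerorro].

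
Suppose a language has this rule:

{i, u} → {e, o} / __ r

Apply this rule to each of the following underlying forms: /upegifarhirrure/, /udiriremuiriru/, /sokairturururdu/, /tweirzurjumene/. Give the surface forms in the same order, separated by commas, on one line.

upegifarherrore, udereremuereru, sokaertororordu, tweerzorjumene

/upegifarhirrure/: /i/ is a high vowel immediately before /r/, so it lowers to [e]. /u/ is a high vowel immediately before /r/, so it lowers to [o]. → [upegifarherrore].
/udiriremuiriru/: /i/ is a high vowel immediately before /r/, so it lowers to [e]. /i/ is a high vowel immediately before /r/, so it lowers to [e]. /i/ is a high vowel immediately before /r/, so it lowers to [e]. /i/ is a high vowel immediately before /r/, so it lowers to [e]. → [udereremuereru].
/sokairturururdu/: /i/ is a high vowel immediately before /r/, so it lowers to [e]. /u/ is a high vowel immediately before /r/, so it lowers to [o]. /u/ is a high vowel immediately before /r/, so it lowers to [o]. /u/ is a high vowel immediately before /r/, so it lowers to [o]. → [sokaertororordu].
/tweirzurjumene/: /i/ is a high vowel immediately before /r/, so it lowers to [e]. /u/ is a high vowel immediately before /r/, so it lowers to [o]. → [tweerzorjumene].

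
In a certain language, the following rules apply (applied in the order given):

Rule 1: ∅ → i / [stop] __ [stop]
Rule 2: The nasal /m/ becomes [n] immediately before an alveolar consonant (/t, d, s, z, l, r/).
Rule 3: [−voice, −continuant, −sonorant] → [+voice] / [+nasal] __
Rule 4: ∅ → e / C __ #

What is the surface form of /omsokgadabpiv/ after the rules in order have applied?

onsokigadabipive

Rule 1 (stop-cluster i-epenthesis): /k/ and /g/ form a stop–stop cluster, so [i] is inserted between them. /b/ and /p/ form a stop–stop cluster, so [i] is inserted between them. /omsokgadabpiv/ → omsokigadabipiv.
Rule 2 (nasal place assimilation): /m/ precedes the alveolar consonant /s/, so it assimilates in place to [n]. /omsokigadabipiv/ → onsokigadabipiv.
Rule 3 (post-nasal voicing): no segment meets the environment; /onsokigadabipiv/ is unchanged.
Rule 4 (final e-epenthesis): the form ends in the consonant /v/, so [e] is inserted word-finally. /onsokigadabipiv/ → onsokigadabipive.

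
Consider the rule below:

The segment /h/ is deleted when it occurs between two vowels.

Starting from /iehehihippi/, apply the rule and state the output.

ieeiippi

/h/ occurs between vowels /e/ and /e/, so it deletes.
/h/ occurs between vowels /e/ and /i/, so it deletes.
/h/ occurs between vowels /i/ and /i/, so it deletes.
Surface form: [ieeiippi].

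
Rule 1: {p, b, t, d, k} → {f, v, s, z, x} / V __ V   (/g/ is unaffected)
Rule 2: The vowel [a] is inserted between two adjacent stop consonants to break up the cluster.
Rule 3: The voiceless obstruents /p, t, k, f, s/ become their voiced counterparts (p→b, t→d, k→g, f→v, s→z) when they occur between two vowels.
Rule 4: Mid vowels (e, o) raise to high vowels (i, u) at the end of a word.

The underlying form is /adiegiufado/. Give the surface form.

Rule 1 (intervocalic spirantization): /d/ is a stop between vowels /a/ and /i/, so it spirantizes to the fricative [z]. /d/ is a stop between vowels /a/ and /o/, so it spirantizes to the fricative [z]. /adiegiufado/ → aziegiufazo.
Rule 2 (stop-cluster a-epenthesis): no segment meets the environment; /aziegiufazo/ is unchanged.
Rule 3 (intervocalic voicing): /f/ is a voiceless obstruent between vowels /u/ and /a/, so it voices to [v]. /aziegiufazo/ → aziegiuvazo.
Rule 4 (final vowel raising): /o/ is a mid vowel in word-final position, so it raises to [u]. /aziegiuvazo/ → aziegiuvazu.

aziegiuvazu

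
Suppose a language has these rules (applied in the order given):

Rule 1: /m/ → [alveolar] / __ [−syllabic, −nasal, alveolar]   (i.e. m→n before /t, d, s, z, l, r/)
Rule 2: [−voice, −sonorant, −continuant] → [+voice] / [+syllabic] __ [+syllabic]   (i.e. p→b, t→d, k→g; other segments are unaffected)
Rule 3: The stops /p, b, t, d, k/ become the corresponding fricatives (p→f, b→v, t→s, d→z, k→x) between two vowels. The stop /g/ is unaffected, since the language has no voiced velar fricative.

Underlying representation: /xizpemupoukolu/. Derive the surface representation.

Rule 1 (nasal place assimilation): no segment meets the environment; /xizpemupoukolu/ is unchanged.
Rule 2 (intervocalic voicing): /p/ is a voiceless stop between vowels /u/ and /o/, so it voices to [b]. /k/ is a voiceless stop between vowels /u/ and /o/, so it voices to [g]. /xizpemupoukolu/ → xizpemubougolu.
Rule 3 (intervocalic spirantization): /b/ is a stop between vowels /u/ and /o/, so it spirantizes to the fricative [v]. /xizpemubougolu/ → xizpemuvougolu.

xizpemuvougolu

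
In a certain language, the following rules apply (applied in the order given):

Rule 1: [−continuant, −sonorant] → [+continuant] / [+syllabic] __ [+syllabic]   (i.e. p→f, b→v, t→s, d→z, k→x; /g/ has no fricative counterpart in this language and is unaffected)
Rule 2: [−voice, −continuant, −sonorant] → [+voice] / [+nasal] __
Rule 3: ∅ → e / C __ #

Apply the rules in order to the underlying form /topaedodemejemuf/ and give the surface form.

tofaezozemejemufe

Rule 1 (intervocalic spirantization): /p/ is a stop between vowels /o/ and /a/, so it spirantizes to the fricative [f]. /d/ is a stop between vowels /e/ and /o/, so it spirantizes to the fricative [z]. /d/ is a stop between vowels /o/ and /e/, so it spirantizes to the fricative [z]. /topaedodemejemuf/ → tofaezozemejemuf.
Rule 2 (post-nasal voicing): no segment meets the environment; /tofaezozemejemuf/ is unchanged.
Rule 3 (final e-epenthesis): the form ends in the consonant /f/, so [e] is inserted word-finally. /tofaezozemejemuf/ → tofaezozemejemufe.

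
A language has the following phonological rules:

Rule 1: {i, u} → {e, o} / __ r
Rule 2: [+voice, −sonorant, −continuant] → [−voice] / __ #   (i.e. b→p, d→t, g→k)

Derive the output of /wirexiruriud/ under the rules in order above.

werexeroriut

Rule 1 (pre-rhotic lowering): /i/ is a high vowel immediately before /r/, so it lowers to [e]. /i/ is a high vowel immediately before /r/, so it lowers to [e]. /u/ is a high vowel immediately before /r/, so it lowers to [o]. /wirexiruriud/ → werexeroriud.
Rule 2 (final devoicing): /d/ is a voiced stop in word-final position, so it devoices to [t]. /werexeroriud/ → werexeroriut.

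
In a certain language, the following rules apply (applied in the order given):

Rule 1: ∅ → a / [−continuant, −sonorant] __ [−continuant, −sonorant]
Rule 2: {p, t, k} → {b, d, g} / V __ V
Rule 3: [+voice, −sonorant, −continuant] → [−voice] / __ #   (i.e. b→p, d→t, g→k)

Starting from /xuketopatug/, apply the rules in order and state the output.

Rule 1 (stop-cluster a-epenthesis): no segment meets the environment; /xuketopatug/ is unchanged.
Rule 2 (intervocalic voicing): /k/ is a voiceless stop between vowels /u/ and /e/, so it voices to [g]. /t/ is a voiceless stop between vowels /e/ and /o/, so it voices to [d]. /p/ is a voiceless stop between vowels /o/ and /a/, so it voices to [b]. /t/ is a voiceless stop between vowels /a/ and /u/, so it voices to [d]. /xuketopatug/ → xugedobadug.
Rule 3 (final devoicing): /g/ is a voiced stop in word-final position, so it devoices to [k]. /xugedobadug/ → xugedobaduk.

xugedobaduk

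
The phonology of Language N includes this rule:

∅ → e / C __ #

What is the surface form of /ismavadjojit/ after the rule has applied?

ismavadjojite

the form ends in the consonant /t/, so [e] is inserted word-finally.
Surface form: [ismavadjojite].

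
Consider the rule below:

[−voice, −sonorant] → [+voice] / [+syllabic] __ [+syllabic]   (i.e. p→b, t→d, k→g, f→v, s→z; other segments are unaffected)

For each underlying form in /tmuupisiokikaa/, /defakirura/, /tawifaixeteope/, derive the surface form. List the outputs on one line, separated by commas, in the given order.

tmuubiziogigaa, devagirura, tawivaixedeobe

/tmuupisiokikaa/: /p/ is a voiceless obstruent between vowels /u/ and /i/, so it voices to [b]. /s/ is a voiceless obstruent between vowels /i/ and /i/, so it voices to [z]. /k/ is a voiceless obstruent between vowels /o/ and /i/, so it voices to [g]. /k/ is a voiceless obstruent between vowels /i/ and /a/, so it voices to [g]. → [tmuubiziogigaa].
/defakirura/: /f/ is a voiceless obstruent between vowels /e/ and /a/, so it voices to [v]. /k/ is a voiceless obstruent between vowels /a/ and /i/, so it voices to [g]. → [devagirura].
/tawifaixeteope/: /f/ is a voiceless obstruent between vowels /i/ and /a/, so it voices to [v]. /t/ is a voiceless obstruent between vowels /e/ and /e/, so it voices to [d]. /p/ is a voiceless obstruent between vowels /o/ and /e/, so it voices to [b]. → [tawivaixedeobe].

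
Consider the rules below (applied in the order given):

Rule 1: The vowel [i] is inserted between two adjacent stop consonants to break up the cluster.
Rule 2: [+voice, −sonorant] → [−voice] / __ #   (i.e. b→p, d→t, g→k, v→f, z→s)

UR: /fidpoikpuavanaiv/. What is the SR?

fidipoikipuavanaif

Rule 1 (stop-cluster i-epenthesis): /d/ and /p/ form a stop–stop cluster, so [i] is inserted between them. /k/ and /p/ form a stop–stop cluster, so [i] is inserted between them. /fidpoikpuavanaiv/ → fidipoikipuavanaiv.
Rule 2 (final devoicing): /v/ is a voiced obstruent in word-final position, so it devoices to [f]. /fidipoikipuavanaiv/ → fidipoikipuavanaif.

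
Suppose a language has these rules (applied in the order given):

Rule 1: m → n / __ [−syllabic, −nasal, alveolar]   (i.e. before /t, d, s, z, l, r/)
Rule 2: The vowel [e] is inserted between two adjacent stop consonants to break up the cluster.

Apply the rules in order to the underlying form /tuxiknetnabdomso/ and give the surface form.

Rule 1 (nasal place assimilation): /m/ precedes the alveolar consonant /s/, so it assimilates in place to [n]. /tuxiknetnabdomso/ → tuxiknetnabdonso.
Rule 2 (stop-cluster e-epenthesis): /b/ and /d/ form a stop–stop cluster, so [e] is inserted between them. /tuxiknetnabdonso/ → tuxiknetnabedonso.

tuxiknetnabedonso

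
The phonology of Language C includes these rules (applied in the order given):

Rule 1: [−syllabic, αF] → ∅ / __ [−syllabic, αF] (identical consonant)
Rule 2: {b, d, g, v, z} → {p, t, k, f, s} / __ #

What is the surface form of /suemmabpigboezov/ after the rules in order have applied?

Rule 1 (degemination): /mm/ is a geminate; the first /m/ deletes. /suemmabpigboezov/ → suemabpigboezov.
Rule 2 (final devoicing): /v/ is a voiced obstruent in word-final position, so it devoices to [f]. /suemabpigboezov/ → suemabpigboezof.

suemabpigboezof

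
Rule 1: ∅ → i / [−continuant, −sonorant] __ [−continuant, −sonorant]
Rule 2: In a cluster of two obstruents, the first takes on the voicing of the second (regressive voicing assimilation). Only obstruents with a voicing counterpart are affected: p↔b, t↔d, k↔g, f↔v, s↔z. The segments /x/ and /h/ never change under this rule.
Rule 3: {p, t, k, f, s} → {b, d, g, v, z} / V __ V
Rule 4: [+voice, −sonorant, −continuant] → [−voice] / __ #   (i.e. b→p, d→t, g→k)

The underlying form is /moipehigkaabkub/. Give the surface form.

moibehigigaabigup

Rule 1 (stop-cluster i-epenthesis): /g/ and /k/ form a stop–stop cluster, so [i] is inserted between them. /b/ and /k/ form a stop–stop cluster, so [i] is inserted between them. /moipehigkaabkub/ → moipehigikaabikub.
Rule 2 (regressive voicing assimilation): no segment meets the environment; /moipehigikaabikub/ is unchanged.
Rule 3 (intervocalic voicing): /p/ is a voiceless obstruent between vowels /i/ and /e/, so it voices to [b]. /k/ is a voiceless obstruent between vowels /i/ and /a/, so it voices to [g]. /k/ is a voiceless obstruent between vowels /i/ and /u/, so it voices to [g]. /moipehigikaabikub/ → moibehigigaabigub.
Rule 4 (final devoicing): /b/ is a voiced stop in word-final position, so it devoices to [p]. /moibehigigaabigub/ → moibehigigaabigup.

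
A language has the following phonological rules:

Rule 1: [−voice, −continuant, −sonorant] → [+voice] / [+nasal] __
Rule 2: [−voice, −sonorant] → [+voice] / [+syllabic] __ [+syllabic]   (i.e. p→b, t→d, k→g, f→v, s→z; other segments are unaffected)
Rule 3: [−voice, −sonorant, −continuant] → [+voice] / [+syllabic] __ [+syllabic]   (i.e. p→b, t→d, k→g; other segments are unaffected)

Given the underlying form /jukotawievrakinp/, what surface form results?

jugodawievraginb

Rule 1 (post-nasal voicing): /p/ is a voiceless stop immediately after the nasal /n/, so it voices to [b]. /jukotawievrakinp/ → jukotawievrakinb.
Rule 2 (intervocalic voicing): /k/ is a voiceless obstruent between vowels /u/ and /o/, so it voices to [g]. /t/ is a voiceless obstruent between vowels /o/ and /a/, so it voices to [d]. /k/ is a voiceless obstruent between vowels /a/ and /i/, so it voices to [g]. /jukotawievrakinb/ → jugodawievraginb.
Rule 3 (intervocalic voicing): no segment meets the environment; /jugodawievraginb/ is unchanged.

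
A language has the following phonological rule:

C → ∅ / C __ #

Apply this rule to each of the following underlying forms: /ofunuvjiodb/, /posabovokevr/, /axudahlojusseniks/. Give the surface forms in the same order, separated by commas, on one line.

ofunuvjiod, posabovokev, axudahlojussenik

/ofunuvjiodb/: /b/ is the second consonant of a word-final cluster /db/, so it deletes. → [ofunuvjiod].
/posabovokevr/: /r/ is the second consonant of a word-final cluster /vr/, so it deletes. → [posabovokev].
/axudahlojusseniks/: /s/ is the second consonant of a word-final cluster /ks/, so it deletes. → [axudahlojussenik].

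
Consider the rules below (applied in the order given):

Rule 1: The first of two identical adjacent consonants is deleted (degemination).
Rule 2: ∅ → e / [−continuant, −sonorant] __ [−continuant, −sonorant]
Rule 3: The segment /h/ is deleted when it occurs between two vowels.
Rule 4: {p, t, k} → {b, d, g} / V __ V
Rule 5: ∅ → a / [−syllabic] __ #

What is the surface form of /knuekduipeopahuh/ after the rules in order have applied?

Rule 1 (degemination): no segment meets the environment; /knuekduipeopahuh/ is unchanged.
Rule 2 (stop-cluster e-epenthesis): /k/ and /d/ form a stop–stop cluster, so [e] is inserted between them. /knuekduipeopahuh/ → knuekeduipeopahuh.
Rule 3 (intervocalic h-deletion): /h/ occurs between vowels /a/ and /u/, so it deletes. /knuekeduipeopahuh/ → knuekeduipeopauh.
Rule 4 (intervocalic voicing): /k/ is a voiceless stop between vowels /e/ and /e/, so it voices to [g]. /p/ is a voiceless stop between vowels /i/ and /e/, so it voices to [b]. /p/ is a voiceless stop between vowels /o/ and /a/, so it voices to [b]. /knuekeduipeopauh/ → knuegeduibeobauh.
Rule 5 (final a-epenthesis): the form ends in the consonant /h/, so [a] is inserted word-finally. /knuegeduibeobauh/ → knuegeduibeobauha.

knuegeduibeobauha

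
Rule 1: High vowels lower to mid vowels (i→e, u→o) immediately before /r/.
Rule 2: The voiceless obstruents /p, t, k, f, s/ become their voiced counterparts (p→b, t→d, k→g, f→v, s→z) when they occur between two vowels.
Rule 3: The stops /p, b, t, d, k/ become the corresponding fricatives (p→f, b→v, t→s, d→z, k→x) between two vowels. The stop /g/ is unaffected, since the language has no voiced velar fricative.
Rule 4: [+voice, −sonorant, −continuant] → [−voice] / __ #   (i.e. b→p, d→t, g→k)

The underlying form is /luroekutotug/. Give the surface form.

Rule 1 (pre-rhotic lowering): /u/ is a high vowel immediately before /r/, so it lowers to [o]. /luroekutotug/ → loroekutotug.
Rule 2 (intervocalic voicing): /k/ is a voiceless obstruent between vowels /e/ and /u/, so it voices to [g]. /t/ is a voiceless obstruent between vowels /u/ and /o/, so it voices to [d]. /t/ is a voiceless obstruent between vowels /o/ and /u/, so it voices to [d]. /loroekutotug/ → loroegudodug.
Rule 3 (intervocalic spirantization): /d/ is a stop between vowels /u/ and /o/, so it spirantizes to the fricative [z]. /d/ is a stop between vowels /o/ and /u/, so it spirantizes to the fricative [z]. /loroegudodug/ → loroeguzozug.
Rule 4 (final devoicing): /g/ is a voiced stop in word-final position, so it devoices to [k]. /loroeguzozug/ → loroeguzozuk.

loroeguzozuk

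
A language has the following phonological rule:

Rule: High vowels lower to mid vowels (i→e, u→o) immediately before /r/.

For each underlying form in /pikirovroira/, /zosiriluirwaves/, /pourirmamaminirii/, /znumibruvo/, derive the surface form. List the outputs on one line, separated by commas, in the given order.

/pikirovroira/: /i/ is a high vowel immediately before /r/, so it lowers to [e]. /i/ is a high vowel immediately before /r/, so it lowers to [e]. → [pikerovroera].
/zosiriluirwaves/: /i/ is a high vowel immediately before /r/, so it lowers to [e]. /i/ is a high vowel immediately before /r/, so it lowers to [e]. → [zoseriluerwaves].
/pourirmamaminirii/: /u/ is a high vowel immediately before /r/, so it lowers to [o]. /i/ is a high vowel immediately before /r/, so it lowers to [e]. /i/ is a high vowel immediately before /r/, so it lowers to [e]. → [poorermamaminerii].
/znumibruvo/: the rule's environment is not met; surfaces unchanged as [znumibruvo].

pikerovroera, zoseriluerwaves, poorermamaminerii, znumibruvo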